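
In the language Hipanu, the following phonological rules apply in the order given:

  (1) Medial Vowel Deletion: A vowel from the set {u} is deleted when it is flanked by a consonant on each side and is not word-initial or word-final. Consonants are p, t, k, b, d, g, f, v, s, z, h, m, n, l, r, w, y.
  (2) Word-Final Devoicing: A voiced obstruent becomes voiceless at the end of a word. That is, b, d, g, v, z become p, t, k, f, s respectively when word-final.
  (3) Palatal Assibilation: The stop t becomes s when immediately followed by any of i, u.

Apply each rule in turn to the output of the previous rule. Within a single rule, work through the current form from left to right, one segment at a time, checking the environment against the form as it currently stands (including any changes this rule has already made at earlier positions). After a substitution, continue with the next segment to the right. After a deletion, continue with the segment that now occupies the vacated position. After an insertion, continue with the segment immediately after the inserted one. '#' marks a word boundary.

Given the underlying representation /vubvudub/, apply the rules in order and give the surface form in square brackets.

[vbvdp]

(1) Medial Vowel Deletion: [vubvudub] → [vbvdb]
(2) Word-Final Devoicing: [vbvdb] → [vbvdp]
(3) Palatal Assibilation: no change — [vbvdp]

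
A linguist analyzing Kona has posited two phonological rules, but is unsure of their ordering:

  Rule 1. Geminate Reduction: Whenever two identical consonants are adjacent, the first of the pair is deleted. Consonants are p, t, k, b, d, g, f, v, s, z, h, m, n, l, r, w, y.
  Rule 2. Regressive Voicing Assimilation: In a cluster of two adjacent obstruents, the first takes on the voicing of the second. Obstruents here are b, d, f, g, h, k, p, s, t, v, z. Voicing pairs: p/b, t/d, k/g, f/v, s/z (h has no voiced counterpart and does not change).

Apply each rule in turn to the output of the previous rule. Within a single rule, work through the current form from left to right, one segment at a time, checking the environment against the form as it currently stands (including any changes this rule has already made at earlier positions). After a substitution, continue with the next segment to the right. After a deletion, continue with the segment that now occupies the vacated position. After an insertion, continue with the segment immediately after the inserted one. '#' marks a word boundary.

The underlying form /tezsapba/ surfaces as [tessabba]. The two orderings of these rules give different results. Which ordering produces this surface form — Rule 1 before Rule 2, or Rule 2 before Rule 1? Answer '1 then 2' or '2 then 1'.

Order 1 then 2:
  1 Geminate Reduction: no change — [tezsapba]
  2 Regressive Voicing Assimilation: [tezsapba] → [tessabba]
  result: [tessabba]
Order 2 then 1:
  2 Regressive Voicing Assimilation: [tezsapba] → [tessabba]
  1 Geminate Reduction: [tessabba] → [tesaba]
  result: [tesaba]

1 then 2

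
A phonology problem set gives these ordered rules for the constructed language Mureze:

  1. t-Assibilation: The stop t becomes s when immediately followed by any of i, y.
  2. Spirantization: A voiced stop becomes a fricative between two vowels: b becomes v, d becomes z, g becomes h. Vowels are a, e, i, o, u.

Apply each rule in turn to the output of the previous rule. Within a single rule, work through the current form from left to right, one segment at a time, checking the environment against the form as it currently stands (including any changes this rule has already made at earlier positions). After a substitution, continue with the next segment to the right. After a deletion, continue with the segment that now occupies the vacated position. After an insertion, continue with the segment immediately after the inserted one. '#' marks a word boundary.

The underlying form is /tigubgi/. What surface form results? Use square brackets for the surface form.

1 t-Assibilation: [tigubgi] → [sigubgi]
2 Spirantization: [sigubgi] → [sihubgi]

[sihubgi]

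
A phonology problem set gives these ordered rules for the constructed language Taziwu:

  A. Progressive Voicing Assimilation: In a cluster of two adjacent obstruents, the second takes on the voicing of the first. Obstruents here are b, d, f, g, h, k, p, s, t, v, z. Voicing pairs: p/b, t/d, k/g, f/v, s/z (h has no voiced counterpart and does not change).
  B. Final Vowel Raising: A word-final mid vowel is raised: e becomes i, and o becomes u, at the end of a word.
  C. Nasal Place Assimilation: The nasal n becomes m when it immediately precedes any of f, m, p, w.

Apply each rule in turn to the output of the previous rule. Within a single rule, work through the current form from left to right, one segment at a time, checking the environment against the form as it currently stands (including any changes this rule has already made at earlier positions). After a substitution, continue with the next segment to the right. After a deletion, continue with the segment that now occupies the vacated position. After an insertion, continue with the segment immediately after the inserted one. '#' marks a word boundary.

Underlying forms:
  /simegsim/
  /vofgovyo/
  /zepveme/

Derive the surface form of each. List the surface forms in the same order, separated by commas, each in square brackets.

/simegsim/:
  A Progressive Voicing Assimilation: [simegsim] → [simegzim]
  B Final Vowel Raising: no change — [simegzim]
  C Nasal Place Assimilation: no change — [simegzim]
/vofgovyo/:
  A Progressive Voicing Assimilation: [vofgovyo] → [vofkovyo]
  B Final Vowel Raising: [vofkovyo] → [vofkovyu]
  C Nasal Place Assimilation: no change — [vofkovyu]
/zepveme/:
  A Progressive Voicing Assimilation: [zepveme] → [zepfeme]
  B Final Vowel Raising: [zepfeme] → [zepfemi]
  C Nasal Place Assimilation: no change — [zepfemi]

[simegzim], [vofkovyu], [zepfemi]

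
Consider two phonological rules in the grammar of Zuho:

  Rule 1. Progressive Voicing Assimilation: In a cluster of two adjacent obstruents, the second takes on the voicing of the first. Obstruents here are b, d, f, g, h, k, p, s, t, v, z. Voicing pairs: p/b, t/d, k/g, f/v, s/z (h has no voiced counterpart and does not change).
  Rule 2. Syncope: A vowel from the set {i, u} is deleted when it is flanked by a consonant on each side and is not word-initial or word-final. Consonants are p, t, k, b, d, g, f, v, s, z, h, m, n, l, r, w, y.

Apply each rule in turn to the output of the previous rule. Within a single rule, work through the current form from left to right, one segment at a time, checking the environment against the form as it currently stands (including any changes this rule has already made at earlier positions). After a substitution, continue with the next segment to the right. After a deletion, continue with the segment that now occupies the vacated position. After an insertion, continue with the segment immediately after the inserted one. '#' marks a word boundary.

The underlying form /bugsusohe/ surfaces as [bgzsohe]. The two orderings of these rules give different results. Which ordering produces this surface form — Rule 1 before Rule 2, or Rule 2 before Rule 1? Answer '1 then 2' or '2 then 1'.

Order 1 then 2:
  1 Progressive Voicing Assimilation: [bugsusohe] → [bugzusohe]
  2 Syncope: [bugzusohe] → [bgzsohe]
  result: [bgzsohe]
Order 2 then 1:
  2 Syncope: [bugsusohe] → [bgssohe]
  1 Progressive Voicing Assimilation: [bgssohe] → [bgzzohe]
  result: [bgzzohe]

1 then 2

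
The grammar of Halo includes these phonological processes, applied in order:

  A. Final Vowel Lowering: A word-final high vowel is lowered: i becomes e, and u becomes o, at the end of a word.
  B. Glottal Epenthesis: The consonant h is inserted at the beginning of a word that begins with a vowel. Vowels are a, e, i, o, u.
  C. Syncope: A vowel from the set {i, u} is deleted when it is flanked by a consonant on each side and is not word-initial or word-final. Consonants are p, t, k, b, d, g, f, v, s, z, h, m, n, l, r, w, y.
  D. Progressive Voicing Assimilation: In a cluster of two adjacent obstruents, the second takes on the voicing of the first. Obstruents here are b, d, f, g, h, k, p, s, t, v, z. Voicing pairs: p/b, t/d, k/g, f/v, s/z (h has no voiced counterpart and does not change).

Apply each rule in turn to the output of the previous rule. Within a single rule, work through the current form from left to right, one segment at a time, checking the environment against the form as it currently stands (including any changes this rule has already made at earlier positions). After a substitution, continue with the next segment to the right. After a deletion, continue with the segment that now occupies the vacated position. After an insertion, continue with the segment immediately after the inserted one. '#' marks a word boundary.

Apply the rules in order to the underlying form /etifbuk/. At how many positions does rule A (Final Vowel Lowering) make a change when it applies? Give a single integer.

A Final Vowel Lowering: no change — [etifbuk]
B Glottal Epenthesis: [etifbuk] → [hetifbuk]
C Syncope: [hetifbuk] → [hetfbk]
D Progressive Voicing Assimilation: [hetfbk] → [hetfpk]
Rule A changed 0 position(s).

0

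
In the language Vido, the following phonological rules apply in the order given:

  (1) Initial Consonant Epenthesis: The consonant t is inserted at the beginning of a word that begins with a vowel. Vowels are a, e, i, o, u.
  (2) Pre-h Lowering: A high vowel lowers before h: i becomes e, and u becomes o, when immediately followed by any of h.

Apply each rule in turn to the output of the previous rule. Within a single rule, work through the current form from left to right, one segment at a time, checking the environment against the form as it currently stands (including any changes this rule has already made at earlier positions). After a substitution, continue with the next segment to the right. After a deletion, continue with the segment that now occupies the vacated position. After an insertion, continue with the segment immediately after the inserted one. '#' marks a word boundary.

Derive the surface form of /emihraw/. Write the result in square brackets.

(1) Initial Consonant Epenthesis: [emihraw] → [temihraw]
(2) Pre-h Lowering: [temihraw] → [temehraw]

[temehraw]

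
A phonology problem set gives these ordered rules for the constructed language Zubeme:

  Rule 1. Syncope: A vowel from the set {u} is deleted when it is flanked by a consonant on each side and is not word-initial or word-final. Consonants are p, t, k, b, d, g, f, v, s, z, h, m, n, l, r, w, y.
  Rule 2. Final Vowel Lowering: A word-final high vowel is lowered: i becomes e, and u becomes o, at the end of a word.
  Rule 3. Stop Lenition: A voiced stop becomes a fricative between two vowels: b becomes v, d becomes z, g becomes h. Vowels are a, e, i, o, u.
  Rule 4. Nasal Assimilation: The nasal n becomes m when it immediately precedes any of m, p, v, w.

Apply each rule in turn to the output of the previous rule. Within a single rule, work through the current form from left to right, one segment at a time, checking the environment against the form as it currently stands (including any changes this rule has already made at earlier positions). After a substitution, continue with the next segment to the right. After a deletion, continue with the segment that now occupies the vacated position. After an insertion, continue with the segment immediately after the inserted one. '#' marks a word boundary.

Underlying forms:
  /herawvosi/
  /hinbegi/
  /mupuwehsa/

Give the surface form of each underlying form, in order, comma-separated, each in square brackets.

/herawvosi/:
  Rule 1 Syncope: no change — [herawvosi]
  Rule 2 Final Vowel Lowering: [herawvosi] → [herawvose]
  Rule 3 Stop Lenition: no change — [herawvose]
  Rule 4 Nasal Assimilation: no change — [herawvose]
/hinbegi/:
  Rule 1 Syncope: no change — [hinbegi]
  Rule 2 Final Vowel Lowering: [hinbegi] → [hinbege]
  Rule 3 Stop Lenition: [hinbege] → [hinbehe]
  Rule 4 Nasal Assimilation: no change — [hinbehe]
/mupuwehsa/:
  Rule 1 Syncope: [mupuwehsa] → [mpwehsa]
  Rule 2 Final Vowel Lowering: no change — [mpwehsa]
  Rule 3 Stop Lenition: no change — [mpwehsa]
  Rule 4 Nasal Assimilation: no change — [mpwehsa]

[herawvose], [hinbehe], [mpwehsa]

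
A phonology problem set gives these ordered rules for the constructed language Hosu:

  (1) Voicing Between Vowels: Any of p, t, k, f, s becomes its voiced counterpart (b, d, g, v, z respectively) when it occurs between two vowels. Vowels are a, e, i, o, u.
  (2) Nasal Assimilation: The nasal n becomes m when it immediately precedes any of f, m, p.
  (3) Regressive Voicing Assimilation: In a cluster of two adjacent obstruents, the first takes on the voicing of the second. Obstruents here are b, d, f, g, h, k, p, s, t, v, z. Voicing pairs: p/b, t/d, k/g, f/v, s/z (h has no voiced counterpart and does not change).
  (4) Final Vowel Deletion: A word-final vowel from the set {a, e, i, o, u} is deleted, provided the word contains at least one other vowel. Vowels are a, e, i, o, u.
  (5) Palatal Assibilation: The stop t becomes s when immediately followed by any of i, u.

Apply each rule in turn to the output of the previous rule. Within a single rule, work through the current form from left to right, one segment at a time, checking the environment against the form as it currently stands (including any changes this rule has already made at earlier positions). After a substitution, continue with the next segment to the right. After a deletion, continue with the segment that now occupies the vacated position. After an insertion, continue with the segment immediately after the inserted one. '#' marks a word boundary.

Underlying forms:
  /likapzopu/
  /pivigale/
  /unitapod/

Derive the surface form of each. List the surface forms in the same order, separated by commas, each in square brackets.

/likapzopu/:
  (1) Voicing Between Vowels: [likapzopu] → [ligapzobu]
  (2) Nasal Assimilation: no change — [ligapzobu]
  (3) Regressive Voicing Assimilation: [ligapzobu] → [ligabzobu]
  (4) Final Vowel Deletion: [ligabzobu] → [ligabzob]
  (5) Palatal Assibilation: no change — [ligabzob]
/pivigale/:
  (1) Voicing Between Vowels: no change — [pivigale]
  (2) Nasal Assimilation: no change — [pivigale]
  (3) Regressive Voicing Assimilation: no change — [pivigale]
  (4) Final Vowel Deletion: [pivigale] → [pivigal]
  (5) Palatal Assibilation: no change — [pivigal]
/unitapod/:
  (1) Voicing Between Vowels: [unitapod] → [unidabod]
  (2) Nasal Assimilation: no change — [unidabod]
  (3) Regressive Voicing Assimilation: no change — [unidabod]
  (4) Final Vowel Deletion: no change — [unidabod]
  (5) Palatal Assibilation: no change — [unidabod]

[ligabzob], [pivigal], [unidabod]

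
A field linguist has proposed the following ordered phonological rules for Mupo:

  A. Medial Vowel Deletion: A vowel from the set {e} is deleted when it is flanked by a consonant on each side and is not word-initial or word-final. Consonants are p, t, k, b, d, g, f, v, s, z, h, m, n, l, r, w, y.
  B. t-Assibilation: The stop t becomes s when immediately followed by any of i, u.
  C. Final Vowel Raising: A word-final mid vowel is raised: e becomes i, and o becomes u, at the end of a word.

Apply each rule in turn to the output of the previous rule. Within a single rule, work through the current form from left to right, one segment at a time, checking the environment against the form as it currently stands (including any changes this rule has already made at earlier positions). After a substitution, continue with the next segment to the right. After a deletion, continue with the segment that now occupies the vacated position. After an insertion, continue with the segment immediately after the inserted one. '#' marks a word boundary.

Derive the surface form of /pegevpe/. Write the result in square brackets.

A Medial Vowel Deletion: [pegevpe] → [pgvpe]
B t-Assibilation: no change — [pgvpe]
C Final Vowel Raising: [pgvpe] → [pgvpi]

[pgvpi]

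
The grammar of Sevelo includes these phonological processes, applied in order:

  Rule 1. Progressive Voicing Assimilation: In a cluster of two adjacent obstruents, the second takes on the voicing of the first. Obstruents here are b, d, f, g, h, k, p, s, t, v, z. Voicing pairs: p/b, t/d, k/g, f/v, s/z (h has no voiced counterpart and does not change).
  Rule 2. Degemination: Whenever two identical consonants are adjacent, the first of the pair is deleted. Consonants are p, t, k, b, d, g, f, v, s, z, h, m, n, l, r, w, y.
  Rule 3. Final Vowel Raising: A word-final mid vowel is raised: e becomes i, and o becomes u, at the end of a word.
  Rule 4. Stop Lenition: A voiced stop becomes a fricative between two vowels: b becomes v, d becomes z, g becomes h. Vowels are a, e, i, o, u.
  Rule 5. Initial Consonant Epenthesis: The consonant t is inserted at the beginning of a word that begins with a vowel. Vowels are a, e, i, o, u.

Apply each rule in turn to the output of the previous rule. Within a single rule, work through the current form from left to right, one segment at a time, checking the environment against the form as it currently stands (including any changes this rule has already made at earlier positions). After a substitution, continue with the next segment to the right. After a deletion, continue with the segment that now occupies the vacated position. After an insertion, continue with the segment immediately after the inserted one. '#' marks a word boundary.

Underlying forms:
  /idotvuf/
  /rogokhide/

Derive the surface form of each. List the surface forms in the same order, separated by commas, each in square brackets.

/idotvuf/:
  Rule 1 Progressive Voicing Assimilation: [idotvuf] → [idotfuf]
  Rule 2 Degemination: no change — [idotfuf]
  Rule 3 Final Vowel Raising: no change — [idotfuf]
  Rule 4 Stop Lenition: [idotfuf] → [izotfuf]
  Rule 5 Initial Consonant Epenthesis: [izotfuf] → [tizotfuf]
/rogokhide/:
  Rule 1 Progressive Voicing Assimilation: no change — [rogokhide]
  Rule 2 Degemination: no change — [rogokhide]
  Rule 3 Final Vowel Raising: [rogokhide] → [rogokhidi]
  Rule 4 Stop Lenition: [rogokhidi] → [rohokhizi]
  Rule 5 Initial Consonant Epenthesis: no change — [rohokhizi]

[tizotfuf], [rohokhizi]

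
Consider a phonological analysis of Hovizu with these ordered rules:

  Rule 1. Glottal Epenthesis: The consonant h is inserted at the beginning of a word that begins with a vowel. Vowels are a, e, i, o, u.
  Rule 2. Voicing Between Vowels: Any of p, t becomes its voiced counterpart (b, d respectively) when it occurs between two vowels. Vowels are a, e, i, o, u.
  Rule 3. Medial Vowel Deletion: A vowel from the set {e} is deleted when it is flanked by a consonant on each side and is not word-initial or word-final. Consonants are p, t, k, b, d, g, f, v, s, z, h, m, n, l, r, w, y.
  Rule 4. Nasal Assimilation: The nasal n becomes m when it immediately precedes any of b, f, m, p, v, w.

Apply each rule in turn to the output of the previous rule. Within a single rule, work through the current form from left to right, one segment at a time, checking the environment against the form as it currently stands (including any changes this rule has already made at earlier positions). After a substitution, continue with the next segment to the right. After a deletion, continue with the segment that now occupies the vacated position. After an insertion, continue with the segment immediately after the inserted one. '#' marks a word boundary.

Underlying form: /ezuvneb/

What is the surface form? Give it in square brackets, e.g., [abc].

[hzuvmb]

Rule 1 Glottal Epenthesis: [ezuvneb] → [hezuvneb]
Rule 2 Voicing Between Vowels: no change — [hezuvneb]
Rule 3 Medial Vowel Deletion: [hezuvneb] → [hzuvnb]
Rule 4 Nasal Assimilation: [hzuvnb] → [hzuvmb]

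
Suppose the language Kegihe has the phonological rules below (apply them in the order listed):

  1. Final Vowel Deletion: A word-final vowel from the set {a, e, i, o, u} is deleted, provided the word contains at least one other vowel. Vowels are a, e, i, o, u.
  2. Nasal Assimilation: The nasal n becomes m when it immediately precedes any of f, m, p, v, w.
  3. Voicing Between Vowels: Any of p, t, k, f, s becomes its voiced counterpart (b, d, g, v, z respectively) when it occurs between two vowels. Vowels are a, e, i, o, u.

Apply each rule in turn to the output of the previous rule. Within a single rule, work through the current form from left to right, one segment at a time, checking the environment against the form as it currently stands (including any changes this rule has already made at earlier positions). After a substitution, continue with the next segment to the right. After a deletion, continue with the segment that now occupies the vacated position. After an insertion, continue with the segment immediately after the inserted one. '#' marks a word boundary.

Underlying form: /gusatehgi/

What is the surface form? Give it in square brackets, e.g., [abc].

1 Final Vowel Deletion: [gusatehgi] → [gusatehg]
2 Nasal Assimilation: no change — [gusatehg]
3 Voicing Between Vowels: [gusatehg] → [guzadehg]

[guzadehg]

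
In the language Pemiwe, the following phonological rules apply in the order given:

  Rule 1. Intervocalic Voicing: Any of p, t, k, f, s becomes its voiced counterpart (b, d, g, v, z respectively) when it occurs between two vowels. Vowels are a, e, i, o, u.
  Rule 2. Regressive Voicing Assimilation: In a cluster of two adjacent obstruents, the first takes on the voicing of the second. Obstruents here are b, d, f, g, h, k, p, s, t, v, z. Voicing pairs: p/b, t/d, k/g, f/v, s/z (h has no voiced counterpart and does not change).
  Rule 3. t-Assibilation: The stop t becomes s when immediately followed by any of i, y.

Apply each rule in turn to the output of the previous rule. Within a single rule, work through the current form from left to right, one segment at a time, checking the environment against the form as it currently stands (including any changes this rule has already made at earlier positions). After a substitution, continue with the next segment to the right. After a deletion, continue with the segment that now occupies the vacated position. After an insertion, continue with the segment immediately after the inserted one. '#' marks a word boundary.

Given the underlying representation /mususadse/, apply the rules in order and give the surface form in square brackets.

[muzuzatse]

Rule 1 Intervocalic Voicing: [mususadse] → [muzuzadse]
Rule 2 Regressive Voicing Assimilation: [muzuzadse] → [muzuzatse]
Rule 3 t-Assibilation: no change — [muzuzatse]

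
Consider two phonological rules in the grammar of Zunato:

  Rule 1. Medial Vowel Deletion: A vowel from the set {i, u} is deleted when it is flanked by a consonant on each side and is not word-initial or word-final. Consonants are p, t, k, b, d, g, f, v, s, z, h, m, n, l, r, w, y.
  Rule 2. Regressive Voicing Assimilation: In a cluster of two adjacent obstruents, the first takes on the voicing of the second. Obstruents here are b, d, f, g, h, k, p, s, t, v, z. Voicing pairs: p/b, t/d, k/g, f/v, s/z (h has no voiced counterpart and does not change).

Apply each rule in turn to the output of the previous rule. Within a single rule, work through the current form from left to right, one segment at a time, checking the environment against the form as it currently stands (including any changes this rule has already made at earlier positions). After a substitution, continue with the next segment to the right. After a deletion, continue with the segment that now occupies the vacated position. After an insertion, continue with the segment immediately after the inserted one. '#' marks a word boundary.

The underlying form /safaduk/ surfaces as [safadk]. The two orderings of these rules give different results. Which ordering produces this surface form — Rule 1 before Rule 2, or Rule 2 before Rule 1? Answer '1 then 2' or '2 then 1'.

Order 1 then 2:
  1 Medial Vowel Deletion: [safaduk] → [safadk]
  2 Regressive Voicing Assimilation: [safadk] → [safatk]
  result: [safatk]
Order 2 then 1:
  2 Regressive Voicing Assimilation: no change — [safaduk]
  1 Medial Vowel Deletion: [safaduk] → [safadk]
  result: [safadk]

2 then 1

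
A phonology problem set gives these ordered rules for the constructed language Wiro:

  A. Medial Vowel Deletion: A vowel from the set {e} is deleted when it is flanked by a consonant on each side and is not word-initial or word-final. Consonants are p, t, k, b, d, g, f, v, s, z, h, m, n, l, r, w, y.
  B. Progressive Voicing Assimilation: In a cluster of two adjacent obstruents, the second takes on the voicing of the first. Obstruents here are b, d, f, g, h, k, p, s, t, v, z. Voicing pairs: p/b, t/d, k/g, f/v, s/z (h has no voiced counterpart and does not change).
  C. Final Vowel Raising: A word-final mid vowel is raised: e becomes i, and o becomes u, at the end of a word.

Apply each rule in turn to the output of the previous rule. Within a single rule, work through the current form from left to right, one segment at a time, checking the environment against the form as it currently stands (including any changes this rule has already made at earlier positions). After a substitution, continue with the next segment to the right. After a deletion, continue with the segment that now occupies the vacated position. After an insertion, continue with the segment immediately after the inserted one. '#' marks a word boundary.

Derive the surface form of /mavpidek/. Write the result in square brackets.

A Medial Vowel Deletion: [mavpidek] → [mavpidk]
B Progressive Voicing Assimilation: [mavpidk] → [mavbidg]
C Final Vowel Raising: no change — [mavbidg]

[mavbidg]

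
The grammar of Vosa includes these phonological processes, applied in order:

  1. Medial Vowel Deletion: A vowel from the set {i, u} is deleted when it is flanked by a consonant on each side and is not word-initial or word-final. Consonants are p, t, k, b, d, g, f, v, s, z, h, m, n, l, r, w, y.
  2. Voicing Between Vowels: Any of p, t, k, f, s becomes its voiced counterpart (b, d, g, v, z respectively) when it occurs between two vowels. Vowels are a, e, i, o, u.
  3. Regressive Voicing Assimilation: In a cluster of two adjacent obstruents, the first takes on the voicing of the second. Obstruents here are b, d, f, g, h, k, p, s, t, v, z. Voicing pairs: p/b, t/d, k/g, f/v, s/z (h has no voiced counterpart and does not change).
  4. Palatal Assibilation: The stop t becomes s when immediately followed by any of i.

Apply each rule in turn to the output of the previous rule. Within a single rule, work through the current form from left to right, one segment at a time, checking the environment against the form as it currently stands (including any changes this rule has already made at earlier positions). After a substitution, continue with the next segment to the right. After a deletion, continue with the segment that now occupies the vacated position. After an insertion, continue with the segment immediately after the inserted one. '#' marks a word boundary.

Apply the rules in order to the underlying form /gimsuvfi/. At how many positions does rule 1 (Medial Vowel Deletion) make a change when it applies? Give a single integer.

1 Medial Vowel Deletion: [gimsuvfi] → [gmsvfi]
2 Voicing Between Vowels: no change — [gmsvfi]
3 Regressive Voicing Assimilation: [gmsvfi] → [gmzffi]
4 Palatal Assibilation: no change — [gmzffi]
Rule 1 changed 2 position(s).

2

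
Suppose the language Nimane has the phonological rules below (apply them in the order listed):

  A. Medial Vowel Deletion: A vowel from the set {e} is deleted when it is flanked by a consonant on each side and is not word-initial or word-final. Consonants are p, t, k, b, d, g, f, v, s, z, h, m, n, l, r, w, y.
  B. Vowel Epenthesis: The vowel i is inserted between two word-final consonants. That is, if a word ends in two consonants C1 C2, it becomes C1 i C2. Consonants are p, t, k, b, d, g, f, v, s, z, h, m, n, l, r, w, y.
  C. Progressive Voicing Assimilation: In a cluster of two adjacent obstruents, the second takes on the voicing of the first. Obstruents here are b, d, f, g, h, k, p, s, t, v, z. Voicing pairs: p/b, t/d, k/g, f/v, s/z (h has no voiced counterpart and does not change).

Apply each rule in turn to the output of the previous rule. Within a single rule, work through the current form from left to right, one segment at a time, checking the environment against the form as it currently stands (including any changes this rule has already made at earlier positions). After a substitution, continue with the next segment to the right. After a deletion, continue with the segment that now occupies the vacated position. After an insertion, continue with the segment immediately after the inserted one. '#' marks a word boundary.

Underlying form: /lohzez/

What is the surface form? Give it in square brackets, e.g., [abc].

[lohsiz]

A Medial Vowel Deletion: [lohzez] → [lohzz]
B Vowel Epenthesis: [lohzz] → [lohziz]
C Progressive Voicing Assimilation: [lohziz] → [lohsiz]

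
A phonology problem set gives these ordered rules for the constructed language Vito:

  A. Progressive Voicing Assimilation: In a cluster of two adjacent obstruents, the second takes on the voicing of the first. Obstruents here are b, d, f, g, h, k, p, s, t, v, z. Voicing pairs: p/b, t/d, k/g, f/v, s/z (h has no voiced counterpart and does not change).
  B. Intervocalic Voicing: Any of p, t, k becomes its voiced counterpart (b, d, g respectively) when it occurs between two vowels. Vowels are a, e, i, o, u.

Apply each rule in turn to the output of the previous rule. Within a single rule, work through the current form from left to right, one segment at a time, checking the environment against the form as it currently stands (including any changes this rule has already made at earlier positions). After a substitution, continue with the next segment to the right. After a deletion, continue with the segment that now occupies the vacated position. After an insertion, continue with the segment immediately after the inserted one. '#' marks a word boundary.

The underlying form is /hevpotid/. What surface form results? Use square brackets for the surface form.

A Progressive Voicing Assimilation: [hevpotid] → [hevbotid]
B Intervocalic Voicing: [hevbotid] → [hevbodid]

[hevbodid]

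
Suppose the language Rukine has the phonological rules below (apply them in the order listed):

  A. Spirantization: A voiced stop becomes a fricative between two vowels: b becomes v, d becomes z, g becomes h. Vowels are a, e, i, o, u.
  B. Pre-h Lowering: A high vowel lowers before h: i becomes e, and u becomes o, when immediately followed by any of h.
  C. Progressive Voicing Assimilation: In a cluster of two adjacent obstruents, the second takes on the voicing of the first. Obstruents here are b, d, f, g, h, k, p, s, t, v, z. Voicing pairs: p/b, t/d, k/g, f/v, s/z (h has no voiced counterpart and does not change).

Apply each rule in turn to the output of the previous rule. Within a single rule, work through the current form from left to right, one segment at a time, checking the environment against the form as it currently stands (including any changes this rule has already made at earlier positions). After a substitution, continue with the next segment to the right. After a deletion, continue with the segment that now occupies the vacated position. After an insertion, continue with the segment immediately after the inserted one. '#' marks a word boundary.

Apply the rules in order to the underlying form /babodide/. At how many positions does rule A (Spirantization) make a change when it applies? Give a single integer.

3

A Spirantization: [babodide] → [bavozize]
B Pre-h Lowering: no change — [bavozize]
C Progressive Voicing Assimilation: no change — [bavozize]
Rule A changed 3 position(s).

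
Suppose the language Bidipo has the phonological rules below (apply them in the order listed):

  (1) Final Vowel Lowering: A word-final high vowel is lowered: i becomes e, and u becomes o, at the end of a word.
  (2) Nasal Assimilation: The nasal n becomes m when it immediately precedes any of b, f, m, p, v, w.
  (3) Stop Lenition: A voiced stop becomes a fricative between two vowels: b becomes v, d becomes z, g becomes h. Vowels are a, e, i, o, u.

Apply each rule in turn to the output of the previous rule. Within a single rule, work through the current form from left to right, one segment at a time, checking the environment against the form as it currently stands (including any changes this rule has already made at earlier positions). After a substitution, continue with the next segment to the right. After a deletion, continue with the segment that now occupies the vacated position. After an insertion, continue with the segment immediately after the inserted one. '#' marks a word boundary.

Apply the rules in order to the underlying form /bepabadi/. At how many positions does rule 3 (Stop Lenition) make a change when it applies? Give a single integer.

2

(1) Final Vowel Lowering: [bepabadi] → [bepabade]
(2) Nasal Assimilation: no change — [bepabade]
(3) Stop Lenition: [bepabade] → [bepavaze]
Rule 3 changed 2 position(s).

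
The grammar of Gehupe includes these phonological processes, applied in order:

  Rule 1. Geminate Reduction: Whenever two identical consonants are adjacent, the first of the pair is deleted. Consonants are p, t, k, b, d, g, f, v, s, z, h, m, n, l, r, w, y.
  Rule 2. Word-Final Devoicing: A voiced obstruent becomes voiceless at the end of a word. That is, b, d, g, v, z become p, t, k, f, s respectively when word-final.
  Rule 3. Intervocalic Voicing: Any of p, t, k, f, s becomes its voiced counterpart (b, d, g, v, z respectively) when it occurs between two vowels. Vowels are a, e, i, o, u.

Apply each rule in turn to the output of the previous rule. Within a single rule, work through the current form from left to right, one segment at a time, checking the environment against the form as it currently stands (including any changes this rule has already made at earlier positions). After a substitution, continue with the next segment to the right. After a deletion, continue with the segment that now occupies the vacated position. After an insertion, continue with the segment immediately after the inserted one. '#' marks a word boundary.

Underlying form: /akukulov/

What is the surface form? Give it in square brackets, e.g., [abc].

Rule 1 Geminate Reduction: no change — [akukulov]
Rule 2 Word-Final Devoicing: [akukulov] → [akukulof]
Rule 3 Intervocalic Voicing: [akukulof] → [agugulof]

[agugulof]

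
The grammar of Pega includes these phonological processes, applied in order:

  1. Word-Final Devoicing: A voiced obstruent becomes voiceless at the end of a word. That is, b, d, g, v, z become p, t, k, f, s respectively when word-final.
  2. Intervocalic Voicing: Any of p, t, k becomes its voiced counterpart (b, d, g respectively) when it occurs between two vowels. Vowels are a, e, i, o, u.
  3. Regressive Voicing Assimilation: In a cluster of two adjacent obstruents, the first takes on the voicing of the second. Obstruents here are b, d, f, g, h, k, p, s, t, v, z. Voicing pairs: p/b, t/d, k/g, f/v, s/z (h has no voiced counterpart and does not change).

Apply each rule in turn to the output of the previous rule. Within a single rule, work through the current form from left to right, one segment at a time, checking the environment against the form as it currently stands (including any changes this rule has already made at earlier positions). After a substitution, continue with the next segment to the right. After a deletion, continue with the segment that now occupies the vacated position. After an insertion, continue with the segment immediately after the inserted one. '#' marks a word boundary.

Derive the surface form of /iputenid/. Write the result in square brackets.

[ibudenit]

1 Word-Final Devoicing: [iputenid] → [iputenit]
2 Intervocalic Voicing: [iputenit] → [ibudenit]
3 Regressive Voicing Assimilation: no change — [ibudenit]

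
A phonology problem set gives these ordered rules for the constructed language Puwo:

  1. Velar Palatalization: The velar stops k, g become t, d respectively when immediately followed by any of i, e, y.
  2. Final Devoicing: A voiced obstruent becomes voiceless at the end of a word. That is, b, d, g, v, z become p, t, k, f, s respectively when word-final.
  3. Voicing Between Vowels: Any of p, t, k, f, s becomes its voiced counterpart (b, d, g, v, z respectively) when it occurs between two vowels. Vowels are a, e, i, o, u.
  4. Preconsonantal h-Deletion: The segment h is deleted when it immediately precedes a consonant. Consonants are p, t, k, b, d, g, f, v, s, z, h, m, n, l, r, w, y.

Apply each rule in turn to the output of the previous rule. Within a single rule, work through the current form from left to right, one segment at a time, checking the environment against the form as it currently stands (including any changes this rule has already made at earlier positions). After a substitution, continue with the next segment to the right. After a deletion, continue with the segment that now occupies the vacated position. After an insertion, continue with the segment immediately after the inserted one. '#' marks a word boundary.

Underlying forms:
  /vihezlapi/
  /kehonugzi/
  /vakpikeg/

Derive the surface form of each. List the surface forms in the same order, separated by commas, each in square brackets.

/vihezlapi/:
  1 Velar Palatalization: no change — [vihezlapi]
  2 Final Devoicing: no change — [vihezlapi]
  3 Voicing Between Vowels: [vihezlapi] → [vihezlabi]
  4 Preconsonantal h-Deletion: no change — [vihezlabi]
/kehonugzi/:
  1 Velar Palatalization: [kehonugzi] → [tehonugzi]
  2 Final Devoicing: no change — [tehonugzi]
  3 Voicing Between Vowels: no change — [tehonugzi]
  4 Preconsonantal h-Deletion: no change — [tehonugzi]
/vakpikeg/:
  1 Velar Palatalization: [vakpikeg] → [vakpiteg]
  2 Final Devoicing: [vakpiteg] → [vakpitek]
  3 Voicing Between Vowels: [vakpitek] → [vakpidek]
  4 Preconsonantal h-Deletion: no change — [vakpidek]

[vihezlabi], [tehonugzi], [vakpidek]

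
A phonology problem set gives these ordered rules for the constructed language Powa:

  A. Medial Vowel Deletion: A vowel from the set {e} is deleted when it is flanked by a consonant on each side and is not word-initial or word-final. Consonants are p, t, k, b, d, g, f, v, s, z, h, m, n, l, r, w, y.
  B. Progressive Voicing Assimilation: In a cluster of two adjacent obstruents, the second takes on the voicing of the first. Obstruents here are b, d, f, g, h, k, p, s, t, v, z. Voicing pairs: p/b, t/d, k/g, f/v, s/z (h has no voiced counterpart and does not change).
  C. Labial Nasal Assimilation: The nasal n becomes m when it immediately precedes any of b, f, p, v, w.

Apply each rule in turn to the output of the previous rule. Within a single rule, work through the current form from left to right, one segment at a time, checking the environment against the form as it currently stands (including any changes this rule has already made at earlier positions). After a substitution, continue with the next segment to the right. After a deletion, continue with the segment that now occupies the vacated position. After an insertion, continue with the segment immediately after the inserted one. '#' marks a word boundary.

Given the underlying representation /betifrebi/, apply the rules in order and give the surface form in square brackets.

[bdifrbi]

A Medial Vowel Deletion: [betifrebi] → [btifrbi]
B Progressive Voicing Assimilation: [btifrbi] → [bdifrbi]
C Labial Nasal Assimilation: no change — [bdifrbi]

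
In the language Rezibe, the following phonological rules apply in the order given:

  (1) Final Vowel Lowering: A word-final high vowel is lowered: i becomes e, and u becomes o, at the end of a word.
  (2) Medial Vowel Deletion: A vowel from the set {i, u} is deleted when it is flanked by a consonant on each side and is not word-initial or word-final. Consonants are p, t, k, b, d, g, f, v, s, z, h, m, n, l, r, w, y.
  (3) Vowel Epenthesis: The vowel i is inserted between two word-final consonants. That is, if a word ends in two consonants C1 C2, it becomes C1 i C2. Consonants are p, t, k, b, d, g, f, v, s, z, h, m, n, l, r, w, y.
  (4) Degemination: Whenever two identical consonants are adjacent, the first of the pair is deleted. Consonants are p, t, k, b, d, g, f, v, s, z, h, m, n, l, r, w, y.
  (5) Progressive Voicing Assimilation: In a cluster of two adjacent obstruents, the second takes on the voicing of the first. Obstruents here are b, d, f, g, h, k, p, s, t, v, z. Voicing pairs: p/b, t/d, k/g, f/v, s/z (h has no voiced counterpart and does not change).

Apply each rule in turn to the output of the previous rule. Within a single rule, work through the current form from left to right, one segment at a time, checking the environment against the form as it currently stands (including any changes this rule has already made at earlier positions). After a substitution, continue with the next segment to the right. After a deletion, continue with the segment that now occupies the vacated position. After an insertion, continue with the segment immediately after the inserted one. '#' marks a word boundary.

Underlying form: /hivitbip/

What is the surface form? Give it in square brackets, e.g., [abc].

[hftpip]

(1) Final Vowel Lowering: no change — [hivitbip]
(2) Medial Vowel Deletion: [hivitbip] → [hvtbp]
(3) Vowel Epenthesis: [hvtbp] → [hvtbip]
(4) Degemination: no change — [hvtbip]
(5) Progressive Voicing Assimilation: [hvtbip] → [hftpip]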